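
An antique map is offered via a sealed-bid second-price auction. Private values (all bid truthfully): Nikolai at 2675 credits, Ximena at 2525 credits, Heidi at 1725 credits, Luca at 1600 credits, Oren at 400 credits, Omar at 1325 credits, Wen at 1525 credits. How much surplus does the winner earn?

Ranking the bids: Nikolai 2675 credits; Ximena 2525 credits; Heidi 1725 credits; Luca 1600 credits; Wen 1525 credits; Omar 1325 credits; Oren 400 credits.
Nikolai wins with the top bid and pays the second-highest, 2525 credits.
Surplus = 2675 credits − 2525 credits = 150 credits.

Surplus = 150 credits.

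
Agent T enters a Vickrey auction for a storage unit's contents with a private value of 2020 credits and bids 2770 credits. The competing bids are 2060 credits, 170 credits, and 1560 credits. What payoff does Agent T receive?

Highest competing bid: 2060 credits.
Agent T's bid 2770 credits is the highest overall, so Agent T wins and pays the second-highest bid, 2060 credits.
Payoff = value − price = 2020 credits − 2060 credits = -40 credits.
Overbidding won the item at a price above value — truthful bidding would have avoided this loss.

Payoff = -40 credits.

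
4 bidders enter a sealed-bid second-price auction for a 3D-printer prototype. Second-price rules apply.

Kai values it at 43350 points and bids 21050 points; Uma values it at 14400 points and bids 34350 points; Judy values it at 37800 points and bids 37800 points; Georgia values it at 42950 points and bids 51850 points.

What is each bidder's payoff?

Kai 0 points, Uma 0 points, Judy 0 points, Georgia 5150 points.

Ranking the bids: Georgia 51850 points, then Judy 37800 points, then Uma 34350 points, then Kai 21050 points.
Georgia has the top bid and wins; the price is the second-highest bid, 37800 points.
Georgia's payoff = 42950 points − 37800 points = 5150 points. All other bidders lose, so their payoff is 0.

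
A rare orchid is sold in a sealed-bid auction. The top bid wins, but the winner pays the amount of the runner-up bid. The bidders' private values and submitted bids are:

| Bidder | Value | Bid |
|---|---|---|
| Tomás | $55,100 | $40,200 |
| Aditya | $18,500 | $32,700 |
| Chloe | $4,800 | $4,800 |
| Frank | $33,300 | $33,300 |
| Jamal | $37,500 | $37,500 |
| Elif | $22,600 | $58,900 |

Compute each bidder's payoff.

Sorted high to low: Elif $58,900, then Tomás $40,200, then Jamal $37,500, then Frank $33,300, then Aditya $32,700, then Chloe $4,800.
Elif has the top bid and wins; the price is the second-highest bid, $40,200.
Elif's payoff = $22,600 − $40,200 = -$17,600. All other bidders lose, so their payoff is 0.

Payoffs: Tomás $0, Aditya $0, Chloe $0, Frank $0, Jamal $0, Elif -$17,600.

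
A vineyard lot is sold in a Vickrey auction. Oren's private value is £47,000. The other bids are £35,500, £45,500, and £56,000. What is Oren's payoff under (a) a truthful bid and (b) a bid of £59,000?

The highest competing bid is £56,000.
Bidding truthfully at £47,000: the top bid is £56,000 (a rival), so Oren loses. Payoff = £0.
Bidding £59,000: Oren has the top bid, wins, and pays the second-highest bid £56,000. Payoff = £47,000 − £56,000 = -£9,000.

(a) £0  (b) -£9,000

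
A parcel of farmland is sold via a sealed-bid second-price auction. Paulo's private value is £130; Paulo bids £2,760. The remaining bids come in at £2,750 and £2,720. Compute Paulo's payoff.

Payoff = -£2,620.

Highest competing bid: £2,750.
Paulo's bid £2,760 is the highest overall, so Paulo wins and pays the second-highest bid, £2,750.
Payoff = value − price = £130 − £2,750 = -£2,620.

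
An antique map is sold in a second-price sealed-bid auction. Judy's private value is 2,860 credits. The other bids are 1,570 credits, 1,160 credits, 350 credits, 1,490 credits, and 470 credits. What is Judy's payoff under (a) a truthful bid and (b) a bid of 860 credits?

Truthful: 1,290 credits; alternative: 0 credits.

The highest competing bid is 1,570 credits.
Bidding truthfully at 2,860 credits: Judy has the top bid, wins, and pays the second-highest bid 1,570 credits. Payoff = 2,860 credits − 1,570 credits = 1,290 credits.
Bidding 860 credits: the top bid is 1,570 credits (a rival), so Judy loses. Payoff = 0 credits.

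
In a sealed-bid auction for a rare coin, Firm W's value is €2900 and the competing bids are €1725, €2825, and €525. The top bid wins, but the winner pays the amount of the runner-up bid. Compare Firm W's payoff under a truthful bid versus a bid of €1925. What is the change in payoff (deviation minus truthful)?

The highest competing bid is €2825.
Bidding truthfully at €2900: Firm W has the top bid, wins, and pays the second-highest bid €2825. Payoff = €2900 − €2825 = €75.
Bidding €1925: the top bid is €2825 (a rival), so Firm W loses. Payoff = €0.
Change = €0 − €75 = -€75.

-€75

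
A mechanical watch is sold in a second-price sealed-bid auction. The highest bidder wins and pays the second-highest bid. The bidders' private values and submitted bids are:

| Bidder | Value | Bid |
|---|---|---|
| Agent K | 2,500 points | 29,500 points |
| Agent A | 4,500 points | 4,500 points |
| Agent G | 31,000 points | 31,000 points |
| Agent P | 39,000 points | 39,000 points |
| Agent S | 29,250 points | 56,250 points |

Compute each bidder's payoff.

Sorted high to low: Agent S 56,250 points > Agent P 39,000 points > Agent G 31,000 points > Agent K 29,500 points > Agent A 4,500 points.
Agent S has the top bid and wins; the price is the second-highest bid, 39,000 points.
Agent S's payoff = 29,250 points − 39,000 points = -9,750 points. All other bidders lose, so their payoff is 0.

Payoffs: Agent K 0 points, Agent A 0 points, Agent G 0 points, Agent P 0 points, Agent S -9,750 points.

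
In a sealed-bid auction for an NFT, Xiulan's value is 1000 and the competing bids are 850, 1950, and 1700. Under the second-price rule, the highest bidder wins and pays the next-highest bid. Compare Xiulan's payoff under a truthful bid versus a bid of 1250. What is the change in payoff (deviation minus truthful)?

Change in payoff: 0.

The highest competing bid is 1950.
Bidding truthfully at 1000: the top bid is 1950 (a rival), so Xiulan loses. Payoff = 0.
Bidding 1250: the top bid is 1950 (a rival), so Xiulan loses. Payoff = 0.
Change = 0 − 0 = 0.
The bid only affects whether you win, not the price — here both bids land on the same side of the top rival bid, so the deviation is payoff-neutral.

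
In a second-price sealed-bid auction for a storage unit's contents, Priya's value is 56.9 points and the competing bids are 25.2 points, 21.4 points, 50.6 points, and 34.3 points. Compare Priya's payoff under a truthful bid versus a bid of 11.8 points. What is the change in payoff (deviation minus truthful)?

The highest competing bid is 50.6 points.
Bidding truthfully at 56.9 points: Priya has the top bid, wins, and pays the second-highest bid 50.6 points. Payoff = 56.9 points − 50.6 points = 6.3 points.
Bidding 11.8 points: the top bid is 50.6 points (a rival), so Priya loses. Payoff = 0.0 points.
Change = 0.0 points − 6.3 points = -6.3 points.
This is the dominant-strategy logic: truthful bidding weakly beats any alternative.

-6.3 points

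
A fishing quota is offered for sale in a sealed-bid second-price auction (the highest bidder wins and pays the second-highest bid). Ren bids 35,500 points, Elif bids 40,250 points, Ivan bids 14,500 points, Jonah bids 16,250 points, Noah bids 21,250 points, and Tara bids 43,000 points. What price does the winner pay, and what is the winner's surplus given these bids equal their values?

The winner pays 40,250 points for a surplus of 2,750 points.

Sorted high to low: Tara 43,000 points > Elif 40,250 points > Ren 35,500 points > Noah 21,250 points > Jonah 16,250 points > Ivan 14,500 points.
Tara is the highest bidder, so Tara wins.
Under the second-price rule, the price is the second-highest bid: 40,250 points.
Surplus = 43,000 points − 40,250 points = 2,750 points.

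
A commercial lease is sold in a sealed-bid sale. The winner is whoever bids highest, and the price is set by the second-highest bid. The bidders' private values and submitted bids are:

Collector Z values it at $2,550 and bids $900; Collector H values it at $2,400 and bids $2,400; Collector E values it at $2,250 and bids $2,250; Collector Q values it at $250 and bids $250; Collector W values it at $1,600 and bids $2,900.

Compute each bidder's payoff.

Collector Z $0, Collector H $0, Collector E $0, Collector Q $0, Collector W -$800.

Sorted high to low: Collector W $2,900, then Collector H $2,400, then Collector E $2,250, then Collector Z $900, then Collector Q $250.
Collector W has the top bid and wins; the price is the second-highest bid, $2,400.
Collector W's payoff = $1,600 − $2,400 = -$800. All other bidders lose, so their payoff is 0.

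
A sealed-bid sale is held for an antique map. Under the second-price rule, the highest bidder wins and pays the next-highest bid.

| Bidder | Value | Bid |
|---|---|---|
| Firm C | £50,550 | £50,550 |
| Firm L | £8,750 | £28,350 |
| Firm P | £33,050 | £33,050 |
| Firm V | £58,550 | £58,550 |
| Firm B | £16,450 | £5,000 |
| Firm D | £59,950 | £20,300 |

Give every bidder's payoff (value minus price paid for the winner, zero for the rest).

Sorted high to low: Firm V £58,550; Firm C £50,550; Firm P £33,050; Firm L £28,350; Firm D £20,300; Firm B £5,000.
Firm V has the top bid and wins; the price is the second-highest bid, £50,550.
Firm V's payoff = £58,550 − £50,550 = £8,000. All other bidders lose, so their payoff is 0.

Firm C £0, Firm L £0, Firm P £0, Firm V £8,000, Firm B £0, Firm D £0.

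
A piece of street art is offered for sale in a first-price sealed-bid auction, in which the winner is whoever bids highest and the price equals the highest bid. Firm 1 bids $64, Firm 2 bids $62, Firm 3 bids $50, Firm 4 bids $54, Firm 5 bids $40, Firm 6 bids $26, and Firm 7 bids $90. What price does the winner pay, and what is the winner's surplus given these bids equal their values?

The winner pays $90 for a surplus of $0.

Bids in descending order: Firm 7 $90; Firm 1 $64; Firm 2 $62; Firm 4 $54; Firm 3 $50; Firm 5 $40; Firm 6 $26.
Firm 7 is the highest bidder, so Firm 7 wins.
Under the first-price rule, the price is the highest bid: $90.
Surplus = $90 − $90 = $0.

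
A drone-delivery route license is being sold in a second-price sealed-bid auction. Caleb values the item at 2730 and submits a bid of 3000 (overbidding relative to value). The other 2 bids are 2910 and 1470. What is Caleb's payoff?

Caleb's payoff: -180.

Highest competing bid: 2910.
Caleb's bid 3000 is the highest overall, so Caleb wins and pays the second-highest bid, 2910.
Payoff = value − price = 2730 − 2910 = -180.
Overbidding won the item at a price above value — truthful bidding would have avoided this loss.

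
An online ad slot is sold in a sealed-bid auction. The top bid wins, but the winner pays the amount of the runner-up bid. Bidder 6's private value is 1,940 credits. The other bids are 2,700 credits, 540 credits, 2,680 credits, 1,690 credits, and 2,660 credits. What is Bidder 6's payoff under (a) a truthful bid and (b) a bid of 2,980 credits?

(a) 0 credits  (b) -760 credits

The highest competing bid is 2,700 credits.
Bidding truthfully at 1,940 credits: the top bid is 2,700 credits (a rival), so Bidder 6 loses. Payoff = 0 credits.
Bidding 2,980 credits: Bidder 6 has the top bid, wins, and pays the second-highest bid 2,700 credits. Payoff = 1,940 credits − 2,700 credits = -760 credits.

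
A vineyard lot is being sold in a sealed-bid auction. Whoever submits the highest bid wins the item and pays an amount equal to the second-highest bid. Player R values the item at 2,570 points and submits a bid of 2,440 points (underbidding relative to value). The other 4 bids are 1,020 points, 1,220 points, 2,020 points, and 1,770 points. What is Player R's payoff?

Highest competing bid: 2,020 points.
Player R's bid 2,440 points is the highest overall, so Player R wins and pays the second-highest bid, 2,020 points.
Payoff = value − price = 2,570 points − 2,020 points = 550 points.

Player R's payoff: 550 points.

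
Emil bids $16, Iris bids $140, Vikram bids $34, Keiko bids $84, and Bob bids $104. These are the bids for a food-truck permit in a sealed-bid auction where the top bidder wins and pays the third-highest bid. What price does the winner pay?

Sorted high to low: Iris $140; Bob $104; Keiko $84; Vikram $34; Emil $16.
Iris is the highest bidder, so Iris wins.
Under the third-price rule, the price is the third-highest bid: $84.

Price paid: $84.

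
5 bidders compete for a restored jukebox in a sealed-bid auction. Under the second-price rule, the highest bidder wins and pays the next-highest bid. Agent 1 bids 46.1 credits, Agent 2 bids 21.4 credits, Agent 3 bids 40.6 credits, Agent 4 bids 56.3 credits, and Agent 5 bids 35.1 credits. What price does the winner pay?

46.1 credits

Bids in descending order: Agent 4 56.3 credits; Agent 1 46.1 credits; Agent 3 40.6 credits; Agent 5 35.1 credits; Agent 2 21.4 credits.
Agent 4 has the highest bid, so Agent 4 wins.
The second-highest bid is 46.1 credits, so that is what Agent 4 pays.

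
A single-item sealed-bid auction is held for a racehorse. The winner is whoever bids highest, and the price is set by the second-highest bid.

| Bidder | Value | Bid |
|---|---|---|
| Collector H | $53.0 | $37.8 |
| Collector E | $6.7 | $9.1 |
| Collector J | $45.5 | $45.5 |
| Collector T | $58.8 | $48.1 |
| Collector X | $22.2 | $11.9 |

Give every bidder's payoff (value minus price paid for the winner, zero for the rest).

Ranking the bids: Collector T $48.1, then Collector J $45.5, then Collector H $37.8, then Collector X $11.9, then Collector E $9.1.
Collector T has the top bid and wins; the price is the second-highest bid, $45.5.
Collector T's payoff = $58.8 − $45.5 = $13.3. All other bidders lose, so their payoff is 0.

Collector H $0.0, Collector E $0.0, Collector J $0.0, Collector T $13.3, Collector X $0.0.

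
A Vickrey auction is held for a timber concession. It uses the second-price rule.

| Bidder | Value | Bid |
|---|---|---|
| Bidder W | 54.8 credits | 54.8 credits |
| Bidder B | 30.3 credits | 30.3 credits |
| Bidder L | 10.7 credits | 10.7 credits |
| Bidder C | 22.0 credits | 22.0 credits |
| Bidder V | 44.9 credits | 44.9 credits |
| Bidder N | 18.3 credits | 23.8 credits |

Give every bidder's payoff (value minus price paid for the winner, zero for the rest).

Bids in descending order: Bidder W 54.8 credits > Bidder V 44.9 credits > Bidder B 30.3 credits > Bidder N 23.8 credits > Bidder C 22.0 credits > Bidder L 10.7 credits.
Bidder W has the top bid and wins; the price is the second-highest bid, 44.9 credits.
Bidder W's payoff = 54.8 credits − 44.9 credits = 9.9 credits. All other bidders lose, so their payoff is 0.

Bidder W 9.9 credits, Bidder B 0.0 credits, Bidder L 0.0 credits, Bidder C 0.0 credits, Bidder V 0.0 credits, Bidder N 0.0 credits.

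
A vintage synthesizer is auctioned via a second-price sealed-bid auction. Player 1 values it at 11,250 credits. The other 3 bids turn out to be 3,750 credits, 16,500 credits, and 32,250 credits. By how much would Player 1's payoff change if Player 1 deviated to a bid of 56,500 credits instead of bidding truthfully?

Payoff change: -21,000 credits.

The highest competing bid is 32,250 credits.
Bidding truthfully at 11,250 credits: the top bid is 32,250 credits (a rival), so Player 1 loses. Payoff = 0 credits.
Bidding 56,500 credits: Player 1 has the top bid, wins, and pays the second-highest bid 32,250 credits. Payoff = 11,250 credits − 32,250 credits = -21,000 credits.
Change = -21,000 credits − 0 credits = -21,000 credits.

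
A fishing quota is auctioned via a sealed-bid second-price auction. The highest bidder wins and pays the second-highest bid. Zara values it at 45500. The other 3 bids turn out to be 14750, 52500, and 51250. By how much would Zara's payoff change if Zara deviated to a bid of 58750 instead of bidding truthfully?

-7000

The highest competing bid is 52500.
Bidding truthfully at 45500: the top bid is 52500 (a rival), so Zara loses. Payoff = 0.
Bidding 58750: Zara has the top bid, wins, and pays the second-highest bid 52500. Payoff = 45500 − 52500 = -7000.
Change = -7000 − 0 = -7000.
This is the dominant-strategy logic: truthful bidding weakly beats any alternative.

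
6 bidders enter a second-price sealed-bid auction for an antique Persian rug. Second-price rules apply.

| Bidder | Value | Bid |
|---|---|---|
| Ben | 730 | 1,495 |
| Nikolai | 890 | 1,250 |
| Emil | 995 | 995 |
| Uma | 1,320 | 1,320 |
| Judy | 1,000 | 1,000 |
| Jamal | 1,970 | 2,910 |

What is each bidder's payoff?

Ranking the bids: Jamal 2,910; Ben 1,495; Uma 1,320; Nikolai 1,250; Judy 1,000; Emil 995.
Jamal has the top bid and wins; the price is the second-highest bid, 1,495.
Jamal's payoff = 1,970 − 1,495 = 475. All other bidders lose, so their payoff is 0.

Ben 0, Nikolai 0, Emil 0, Uma 0, Judy 0, Jamal 475.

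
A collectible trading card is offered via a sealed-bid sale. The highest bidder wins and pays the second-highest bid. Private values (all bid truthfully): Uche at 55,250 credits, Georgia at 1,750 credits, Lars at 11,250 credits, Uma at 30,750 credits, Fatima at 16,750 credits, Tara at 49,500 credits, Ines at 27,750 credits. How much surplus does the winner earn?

Surplus = 5,750 credits.

Ordered from highest: Uche 55,250 credits; Tara 49,500 credits; Uma 30,750 credits; Ines 27,750 credits; Fatima 16,750 credits; Lars 11,250 credits; Georgia 1,750 credits.
Uche wins with the top bid and pays the second-highest, 49,500 credits.
Surplus = 55,250 credits − 49,500 credits = 5,750 credits.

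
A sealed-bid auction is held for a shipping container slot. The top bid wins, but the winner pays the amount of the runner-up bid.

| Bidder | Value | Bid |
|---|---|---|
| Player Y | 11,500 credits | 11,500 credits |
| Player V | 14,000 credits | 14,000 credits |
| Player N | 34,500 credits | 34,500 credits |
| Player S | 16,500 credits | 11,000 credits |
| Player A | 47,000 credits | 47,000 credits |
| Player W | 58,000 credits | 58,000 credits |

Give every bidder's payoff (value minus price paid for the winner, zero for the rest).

Sorted high to low: Player W 58,000 credits > Player A 47,000 credits > Player N 34,500 credits > Player V 14,000 credits > Player Y 11,500 credits > Player S 11,000 credits.
Player W has the top bid and wins; the price is the second-highest bid, 47,000 credits.
Player W's payoff = 58,000 credits − 47,000 credits = 11,000 credits. All other bidders lose, so their payoff is 0.

Payoffs: Player Y 0 credits, Player V 0 credits, Player N 0 credits, Player S 0 credits, Player A 0 credits, Player W 11,000 credits.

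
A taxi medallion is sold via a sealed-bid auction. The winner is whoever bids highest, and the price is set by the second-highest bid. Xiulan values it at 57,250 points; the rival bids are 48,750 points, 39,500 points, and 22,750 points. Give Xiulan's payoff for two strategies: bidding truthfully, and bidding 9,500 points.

(a) 8,500 points  (b) 0 points

The highest competing bid is 48,750 points.
Bidding truthfully at 57,250 points: Xiulan has the top bid, wins, and pays the second-highest bid 48,750 points. Payoff = 57,250 points − 48,750 points = 8,500 points.
Bidding 9,500 points: the top bid is 48,750 points (a rival), so Xiulan loses. Payoff = 0 points.
Deviating from a truthful bid can only lose payoff in a second-price auction — never gain.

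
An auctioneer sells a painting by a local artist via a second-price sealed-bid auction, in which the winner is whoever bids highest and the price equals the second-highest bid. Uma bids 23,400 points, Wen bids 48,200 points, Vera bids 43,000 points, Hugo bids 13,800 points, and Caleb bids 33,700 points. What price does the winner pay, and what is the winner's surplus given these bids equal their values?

The winner pays 43,000 points for a surplus of 5,200 points.

Ordered from highest: Wen 48,200 points; Vera 43,000 points; Caleb 33,700 points; Uma 23,400 points; Hugo 13,800 points.
Wen is the highest bidder, so Wen wins.
Under the second-price rule, the price is the second-highest bid: 43,000 points.
Surplus = 48,200 points − 43,000 points = 5,200 points.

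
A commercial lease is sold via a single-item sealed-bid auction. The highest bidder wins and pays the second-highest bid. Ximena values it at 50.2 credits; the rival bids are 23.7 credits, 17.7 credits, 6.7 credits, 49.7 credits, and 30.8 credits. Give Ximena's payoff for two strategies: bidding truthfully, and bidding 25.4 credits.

Truthful: 0.5 credits; alternative: 0.0 credits.

The highest competing bid is 49.7 credits.
Bidding truthfully at 50.2 credits: Ximena has the top bid, wins, and pays the second-highest bid 49.7 credits. Payoff = 50.2 credits − 49.7 credits = 0.5 credits.
Bidding 25.4 credits: the top bid is 49.7 credits (a rival), so Ximena loses. Payoff = 0.0 credits.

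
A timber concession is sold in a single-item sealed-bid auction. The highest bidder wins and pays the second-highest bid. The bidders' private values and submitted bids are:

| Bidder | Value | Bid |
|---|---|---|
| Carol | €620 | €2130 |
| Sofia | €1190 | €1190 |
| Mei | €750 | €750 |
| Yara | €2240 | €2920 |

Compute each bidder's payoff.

Payoffs: Carol €0, Sofia €0, Mei €0, Yara €110.

Sorted high to low: Yara €2920, then Carol €2130, then Sofia €1190, then Mei €750.
Yara has the top bid and wins; the price is the second-highest bid, €2130.
Yara's payoff = €2240 − €2130 = €110. All other bidders lose, so their payoff is 0.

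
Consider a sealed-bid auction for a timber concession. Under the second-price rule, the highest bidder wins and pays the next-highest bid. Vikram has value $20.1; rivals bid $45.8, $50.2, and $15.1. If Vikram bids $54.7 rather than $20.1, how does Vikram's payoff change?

Change in payoff: -$30.1.

The highest competing bid is $50.2.
Bidding truthfully at $20.1: the top bid is $50.2 (a rival), so Vikram loses. Payoff = $0.0.
Bidding $54.7: Vikram has the top bid, wins, and pays the second-highest bid $50.2. Payoff = $20.1 − $50.2 = -$30.1.
Change = -$30.1 − $0.0 = -$30.1.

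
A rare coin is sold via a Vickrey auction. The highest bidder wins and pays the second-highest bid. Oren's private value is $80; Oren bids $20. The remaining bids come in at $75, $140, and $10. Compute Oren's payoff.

Highest competing bid: $140.
Oren's bid $20 is not the highest, so Oren loses, pays nothing, and earns zero payoff.

Payoff = $0.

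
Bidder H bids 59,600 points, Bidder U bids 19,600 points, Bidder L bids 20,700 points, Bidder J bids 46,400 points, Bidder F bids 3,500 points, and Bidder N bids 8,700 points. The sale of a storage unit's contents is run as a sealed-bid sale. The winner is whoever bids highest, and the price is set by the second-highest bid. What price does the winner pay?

Price paid: 46,400 points.

Ordered from highest: Bidder H 59,600 points; Bidder J 46,400 points; Bidder L 20,700 points; Bidder U 19,600 points; Bidder N 8,700 points; Bidder F 3,500 points.
Bidder H has the highest bid, so Bidder H wins.
The second-highest bid is 46,400 points, so that is what Bidder H pays.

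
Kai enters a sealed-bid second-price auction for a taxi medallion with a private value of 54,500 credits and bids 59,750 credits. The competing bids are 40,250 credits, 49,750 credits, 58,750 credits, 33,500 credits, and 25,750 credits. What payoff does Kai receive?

Highest competing bid: 58,750 credits.
Kai's bid 59,750 credits is the highest overall, so Kai wins and pays the second-highest bid, 58,750 credits.
Payoff = value − price = 54,500 credits − 58,750 credits = -4,250 credits.
Overbidding won the item at a price above value — truthful bidding would have avoided this loss.

Payoff = -4,250 credits.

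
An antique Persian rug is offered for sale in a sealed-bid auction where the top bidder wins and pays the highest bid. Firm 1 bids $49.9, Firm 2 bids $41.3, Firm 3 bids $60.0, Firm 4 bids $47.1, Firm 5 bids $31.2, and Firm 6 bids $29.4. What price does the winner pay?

Sorted high to low: Firm 3 $60.0, then Firm 1 $49.9, then Firm 4 $47.1, then Firm 2 $41.3, then Firm 5 $31.2, then Firm 6 $29.4.
Firm 3 is the highest bidder, so Firm 3 wins.
Under the first-price rule, the price is the highest bid: $60.0.

$60.0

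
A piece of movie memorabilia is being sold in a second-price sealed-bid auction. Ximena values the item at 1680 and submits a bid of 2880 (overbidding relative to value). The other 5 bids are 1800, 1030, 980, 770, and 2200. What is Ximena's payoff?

Highest competing bid: 2200.
Ximena's bid 2880 is the highest overall, so Ximena wins and pays the second-highest bid, 2200.
Payoff = value − price = 1680 − 2200 = -520.

Ximena's payoff: -520.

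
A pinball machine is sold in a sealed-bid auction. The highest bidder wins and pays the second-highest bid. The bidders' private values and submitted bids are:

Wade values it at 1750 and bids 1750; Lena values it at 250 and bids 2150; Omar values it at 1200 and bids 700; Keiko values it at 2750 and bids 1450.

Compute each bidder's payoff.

Payoffs: Wade 0, Lena -1500, Omar 0, Keiko 0.

Ranking the bids: Lena 2150; Wade 1750; Keiko 1450; Omar 700.
Lena has the top bid and wins; the price is the second-highest bid, 1750.
Lena's payoff = 250 − 1750 = -1500. All other bidders lose, so their payoff is 0.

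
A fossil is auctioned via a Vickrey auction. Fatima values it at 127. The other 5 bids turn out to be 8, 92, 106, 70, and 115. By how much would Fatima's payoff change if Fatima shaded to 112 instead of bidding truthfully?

-12

The highest competing bid is 115.
Bidding truthfully at 127: Fatima has the top bid, wins, and pays the second-highest bid 115. Payoff = 127 − 115 = 12.
Bidding 112: the top bid is 115 (a rival), so Fatima loses. Payoff = 0.
Change = 0 − 12 = -12.
Deviating from a truthful bid can only lose payoff in a second-price auction — never gain.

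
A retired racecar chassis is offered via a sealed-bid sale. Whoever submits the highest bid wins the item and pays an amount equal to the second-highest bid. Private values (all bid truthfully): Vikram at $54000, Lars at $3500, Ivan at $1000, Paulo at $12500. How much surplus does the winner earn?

$41500

Ordered from highest: Vikram $54000 > Paulo $12500 > Lars $3500 > Ivan $1000.
Vikram wins with the top bid and pays the second-highest, $12500.
Surplus = $54000 − $12500 = $41500.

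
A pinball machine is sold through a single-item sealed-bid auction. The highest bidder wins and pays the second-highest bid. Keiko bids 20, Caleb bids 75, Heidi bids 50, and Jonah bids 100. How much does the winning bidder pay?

75

Bids in descending order: Jonah 100 > Caleb 75 > Heidi 50 > Keiko 20.
Jonah has the highest bid, so Jonah wins.
The second-highest bid is 75, so that is what Jonah pays.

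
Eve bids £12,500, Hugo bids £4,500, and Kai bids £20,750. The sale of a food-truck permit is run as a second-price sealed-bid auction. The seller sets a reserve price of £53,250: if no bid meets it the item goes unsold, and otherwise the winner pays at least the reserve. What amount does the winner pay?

Sorted high to low: Kai £20,750, then Eve £12,500, then Hugo £4,500.
The top bid £20,750 is below the reserve £53,250, so the item goes unsold and nothing is paid.

unsold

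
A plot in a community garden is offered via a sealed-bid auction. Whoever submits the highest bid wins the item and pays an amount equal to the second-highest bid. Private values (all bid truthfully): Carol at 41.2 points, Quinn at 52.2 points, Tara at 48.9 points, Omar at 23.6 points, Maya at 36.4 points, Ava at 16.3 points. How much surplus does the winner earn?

Bids in descending order: Quinn 52.2 points; Tara 48.9 points; Carol 41.2 points; Maya 36.4 points; Omar 23.6 points; Ava 16.3 points.
Quinn wins with the top bid and pays the second-highest, 48.9 points.
Surplus = 52.2 points − 48.9 points = 3.3 points.

3.3 points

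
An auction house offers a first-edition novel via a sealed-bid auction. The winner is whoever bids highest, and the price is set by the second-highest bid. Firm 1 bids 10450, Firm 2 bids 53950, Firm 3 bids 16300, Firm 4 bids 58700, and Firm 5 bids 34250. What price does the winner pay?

Ordered from highest: Firm 4 58700; Firm 2 53950; Firm 5 34250; Firm 3 16300; Firm 1 10450.
Firm 4 has the highest bid, so Firm 4 wins.
The second-highest bid is 53950, so that is what Firm 4 pays.

Price paid: 53950.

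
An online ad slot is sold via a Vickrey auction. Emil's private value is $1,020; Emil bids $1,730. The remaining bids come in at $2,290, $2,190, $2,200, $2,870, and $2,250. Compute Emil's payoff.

$0

Highest competing bid: $2,870.
Emil's bid $1,730 is not the highest, so Emil loses, pays nothing, and earns zero payoff.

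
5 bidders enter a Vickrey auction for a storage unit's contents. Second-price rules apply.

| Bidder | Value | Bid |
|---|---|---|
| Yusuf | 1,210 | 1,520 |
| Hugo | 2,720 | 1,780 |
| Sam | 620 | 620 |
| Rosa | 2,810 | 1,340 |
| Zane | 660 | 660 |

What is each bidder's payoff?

Payoffs: Yusuf 0, Hugo 1,200, Sam 0, Rosa 0, Zane 0.

Sorted high to low: Hugo 1,780, then Yusuf 1,520, then Rosa 1,340, then Zane 660, then Sam 620.
Hugo has the top bid and wins; the price is the second-highest bid, 1,520.
Hugo's payoff = 2,720 − 1,520 = 1,200. All other bidders lose, so their payoff is 0.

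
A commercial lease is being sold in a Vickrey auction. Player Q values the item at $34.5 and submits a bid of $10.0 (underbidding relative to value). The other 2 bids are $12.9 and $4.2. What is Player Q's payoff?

Payoff = $0.0.

Highest competing bid: $12.9.
Player Q's bid $10.0 is not the highest, so Player Q loses, pays nothing, and earns zero payoff.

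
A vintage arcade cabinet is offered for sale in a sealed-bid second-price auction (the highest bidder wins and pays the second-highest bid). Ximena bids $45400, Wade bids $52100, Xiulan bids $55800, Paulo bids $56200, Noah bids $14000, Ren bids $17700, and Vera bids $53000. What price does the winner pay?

Ordered from highest: Paulo $56200; Xiulan $55800; Vera $53000; Wade $52100; Ximena $45400; Ren $17700; Noah $14000.
Paulo is the highest bidder, so Paulo wins.
Under the second-price rule, the price is the second-highest bid: $55800.

The winner pays $55800.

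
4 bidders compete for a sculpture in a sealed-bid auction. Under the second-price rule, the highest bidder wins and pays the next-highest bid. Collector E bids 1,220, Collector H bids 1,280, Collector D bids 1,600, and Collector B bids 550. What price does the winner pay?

1,280

Ordered from highest: Collector D 1,600 > Collector H 1,280 > Collector E 1,220 > Collector B 550.
Collector D has the highest bid, so Collector D wins.
The second-highest bid is 1,280, so that is what Collector D pays.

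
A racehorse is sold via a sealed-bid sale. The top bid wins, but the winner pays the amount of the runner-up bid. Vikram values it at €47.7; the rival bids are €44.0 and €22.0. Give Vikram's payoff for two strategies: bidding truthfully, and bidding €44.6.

The highest competing bid is €44.0.
Bidding truthfully at €47.7: Vikram has the top bid, wins, and pays the second-highest bid €44.0. Payoff = €47.7 − €44.0 = €3.7.
Bidding €44.6: Vikram has the top bid, wins, and pays the second-highest bid €44.0. Payoff = €47.7 − €44.0 = €3.7.
The bid only affects whether you win, not the price — here both bids land on the same side of the top rival bid, so the deviation is payoff-neutral.

(a) €3.7  (b) €3.7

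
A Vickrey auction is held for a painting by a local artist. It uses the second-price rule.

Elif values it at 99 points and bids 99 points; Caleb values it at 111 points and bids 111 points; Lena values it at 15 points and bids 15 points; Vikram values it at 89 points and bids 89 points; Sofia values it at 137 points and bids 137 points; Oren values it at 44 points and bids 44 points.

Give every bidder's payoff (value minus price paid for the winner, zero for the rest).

Payoffs: Elif 0 points, Caleb 0 points, Lena 0 points, Vikram 0 points, Sofia 26 points, Oren 0 points.

Ordered from highest: Sofia 137 points > Caleb 111 points > Elif 99 points > Vikram 89 points > Oren 44 points > Lena 15 points.
Sofia has the top bid and wins; the price is the second-highest bid, 111 points.
Sofia's payoff = 137 points − 111 points = 26 points. All other bidders lose, so their payoff is 0.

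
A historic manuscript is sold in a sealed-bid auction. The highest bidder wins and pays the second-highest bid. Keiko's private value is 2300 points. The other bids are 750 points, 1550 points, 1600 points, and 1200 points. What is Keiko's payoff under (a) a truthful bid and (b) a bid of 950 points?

Truthful: 700 points; alternative: 0 points.

The highest competing bid is 1600 points.
Bidding truthfully at 2300 points: Keiko has the top bid, wins, and pays the second-highest bid 1600 points. Payoff = 2300 points − 1600 points = 700 points.
Bidding 950 points: the top bid is 1600 points (a rival), so Keiko loses. Payoff = 0 points.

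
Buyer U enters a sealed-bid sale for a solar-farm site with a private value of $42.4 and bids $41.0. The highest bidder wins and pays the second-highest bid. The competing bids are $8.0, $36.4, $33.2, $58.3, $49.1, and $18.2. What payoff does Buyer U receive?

$0.0

Highest competing bid: $58.3.
Buyer U's bid $41.0 is not the highest, so Buyer U loses, pays nothing, and earns zero payoff.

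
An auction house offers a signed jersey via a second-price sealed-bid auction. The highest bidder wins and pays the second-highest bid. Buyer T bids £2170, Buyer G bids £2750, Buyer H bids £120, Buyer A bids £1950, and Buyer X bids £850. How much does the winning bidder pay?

£2170

Ranking the bids: Buyer G £2750 > Buyer T £2170 > Buyer A £1950 > Buyer X £850 > Buyer H £120.
Buyer G has the highest bid, so Buyer G wins.
The second-highest bid is £2170, so that is what Buyer G pays.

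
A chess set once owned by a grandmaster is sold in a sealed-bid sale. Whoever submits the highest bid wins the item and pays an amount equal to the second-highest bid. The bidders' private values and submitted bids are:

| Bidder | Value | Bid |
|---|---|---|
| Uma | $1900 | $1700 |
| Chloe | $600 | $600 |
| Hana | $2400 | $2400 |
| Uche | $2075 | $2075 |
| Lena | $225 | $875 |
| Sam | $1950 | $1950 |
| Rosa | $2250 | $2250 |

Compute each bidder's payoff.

Ordered from highest: Hana $2400 > Rosa $2250 > Uche $2075 > Sam $1950 > Uma $1700 > Lena $875 > Chloe $600.
Hana has the top bid and wins; the price is the second-highest bid, $2250.
Hana's payoff = $2400 − $2250 = $150. All other bidders lose, so their payoff is 0.

Uma $0, Chloe $0, Hana $150, Uche $0, Lena $0, Sam $0, Rosa $0.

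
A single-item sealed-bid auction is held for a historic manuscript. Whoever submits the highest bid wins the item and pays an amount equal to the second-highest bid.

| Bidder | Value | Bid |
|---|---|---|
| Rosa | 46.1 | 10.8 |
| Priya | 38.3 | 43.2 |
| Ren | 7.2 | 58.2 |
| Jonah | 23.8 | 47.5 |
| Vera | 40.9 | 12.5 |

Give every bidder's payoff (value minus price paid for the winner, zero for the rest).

Rosa 0.0, Priya 0.0, Ren -40.3, Jonah 0.0, Vera 0.0.

Bids in descending order: Ren 58.2 > Jonah 47.5 > Priya 43.2 > Vera 12.5 > Rosa 10.8.
Ren has the top bid and wins; the price is the second-highest bid, 47.5.
Ren's payoff = 7.2 − 47.5 = -40.3. All other bidders lose, so their payoff is 0.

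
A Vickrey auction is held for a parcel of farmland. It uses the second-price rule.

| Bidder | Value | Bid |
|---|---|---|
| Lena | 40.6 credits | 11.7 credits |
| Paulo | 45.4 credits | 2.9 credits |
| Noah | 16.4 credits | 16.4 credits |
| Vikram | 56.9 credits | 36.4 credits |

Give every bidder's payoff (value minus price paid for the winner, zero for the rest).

Ordered from highest: Vikram 36.4 credits, then Noah 16.4 credits, then Lena 11.7 credits, then Paulo 2.9 credits.
Vikram has the top bid and wins; the price is the second-highest bid, 16.4 credits.
Vikram's payoff = 56.9 credits − 16.4 credits = 40.5 credits. All other bidders lose, so their payoff is 0.

Lena 0.0 credits, Paulo 0.0 credits, Noah 0.0 credits, Vikram 40.5 credits.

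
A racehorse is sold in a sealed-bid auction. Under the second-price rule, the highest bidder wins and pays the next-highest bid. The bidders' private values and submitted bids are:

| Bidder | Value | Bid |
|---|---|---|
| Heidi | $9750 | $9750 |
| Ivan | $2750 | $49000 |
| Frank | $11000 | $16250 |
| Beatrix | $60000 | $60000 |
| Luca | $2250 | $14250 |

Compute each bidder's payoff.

Payoffs: Heidi $0, Ivan $0, Frank $0, Beatrix $11000, Luca $0.

Ordered from highest: Beatrix $60000, then Ivan $49000, then Frank $16250, then Luca $14250, then Heidi $9750.
Beatrix has the top bid and wins; the price is the second-highest bid, $49000.
Beatrix's payoff = $60000 − $49000 = $11000. All other bidders lose, so their payoff is 0.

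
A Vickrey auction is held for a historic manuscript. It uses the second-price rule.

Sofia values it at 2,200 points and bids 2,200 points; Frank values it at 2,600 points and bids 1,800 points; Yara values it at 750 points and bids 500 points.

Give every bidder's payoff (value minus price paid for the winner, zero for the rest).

Payoffs: Sofia 400 points, Frank 0 points, Yara 0 points.

Ranking the bids: Sofia 2,200 points, then Frank 1,800 points, then Yara 500 points.
Sofia has the top bid and wins; the price is the second-highest bid, 1,800 points.
Sofia's payoff = 2,200 points − 1,800 points = 400 points. All other bidders lose, so their payoff is 0.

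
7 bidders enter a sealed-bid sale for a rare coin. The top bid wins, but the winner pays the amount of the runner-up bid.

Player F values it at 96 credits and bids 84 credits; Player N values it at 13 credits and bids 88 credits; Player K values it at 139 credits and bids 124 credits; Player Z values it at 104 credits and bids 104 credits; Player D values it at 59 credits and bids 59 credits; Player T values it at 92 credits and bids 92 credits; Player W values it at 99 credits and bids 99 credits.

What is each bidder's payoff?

Payoffs: Player F 0 credits, Player N 0 credits, Player K 35 credits, Player Z 0 credits, Player D 0 credits, Player T 0 credits, Player W 0 credits.

Sorted high to low: Player K 124 credits > Player Z 104 credits > Player W 99 credits > Player T 92 credits > Player N 88 credits > Player F 84 credits > Player D 59 credits.
Player K has the top bid and wins; the price is the second-highest bid, 104 credits.
Player K's payoff = 139 credits − 104 credits = 35 credits. All other bidders lose, so their payoff is 0.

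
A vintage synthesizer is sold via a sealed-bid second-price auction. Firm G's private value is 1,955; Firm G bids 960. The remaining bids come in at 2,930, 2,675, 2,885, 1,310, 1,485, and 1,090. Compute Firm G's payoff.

Highest competing bid: 2,930.
Firm G's bid 960 is not the highest, so Firm G loses, pays nothing, and earns zero payoff.

Payoff = 0.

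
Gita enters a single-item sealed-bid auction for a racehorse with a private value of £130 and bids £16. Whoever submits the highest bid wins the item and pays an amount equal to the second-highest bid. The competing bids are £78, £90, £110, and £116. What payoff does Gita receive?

Highest competing bid: £116.
Gita's bid £16 is not the highest, so Gita loses, pays nothing, and earns zero payoff.

Gita's payoff: £0.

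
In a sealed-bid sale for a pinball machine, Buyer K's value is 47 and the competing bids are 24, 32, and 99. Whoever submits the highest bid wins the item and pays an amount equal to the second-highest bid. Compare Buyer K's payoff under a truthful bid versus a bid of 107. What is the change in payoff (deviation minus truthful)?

Payoff change: -52.

The highest competing bid is 99.
Bidding truthfully at 47: the top bid is 99 (a rival), so Buyer K loses. Payoff = 0.
Bidding 107: Buyer K has the top bid, wins, and pays the second-highest bid 99. Payoff = 47 − 99 = -52.
Change = -52 − 0 = -52.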